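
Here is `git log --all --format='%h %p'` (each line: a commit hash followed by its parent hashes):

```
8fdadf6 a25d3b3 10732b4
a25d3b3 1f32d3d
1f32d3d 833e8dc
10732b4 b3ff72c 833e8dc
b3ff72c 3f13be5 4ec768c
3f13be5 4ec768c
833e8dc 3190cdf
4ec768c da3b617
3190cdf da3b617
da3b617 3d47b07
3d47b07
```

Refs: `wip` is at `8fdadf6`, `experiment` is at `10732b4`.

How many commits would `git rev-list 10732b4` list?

Walking parent pointers from 10732b4: reachable set = {10732b4, 3190cdf, 3d47b07, 3f13be5, 4ec768c, 833e8dc, b3ff72c, da3b617}.
That is 8 commits.

8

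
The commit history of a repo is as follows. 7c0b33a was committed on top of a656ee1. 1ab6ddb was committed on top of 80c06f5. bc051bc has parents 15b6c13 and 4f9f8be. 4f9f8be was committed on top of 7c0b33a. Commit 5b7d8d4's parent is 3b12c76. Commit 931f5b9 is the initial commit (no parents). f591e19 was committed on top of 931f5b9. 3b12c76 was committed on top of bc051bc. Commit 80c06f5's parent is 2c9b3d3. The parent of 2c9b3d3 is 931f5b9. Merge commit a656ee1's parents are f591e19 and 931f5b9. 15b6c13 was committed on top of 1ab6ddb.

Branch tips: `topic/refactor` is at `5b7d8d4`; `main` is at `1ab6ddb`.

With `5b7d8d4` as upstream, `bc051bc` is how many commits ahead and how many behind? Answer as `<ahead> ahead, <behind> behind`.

0 ahead, 2 behind

Reachable from bc051bc: {15b6c13, 1ab6ddb, 2c9b3d3, 4f9f8be, 7c0b33a, 80c06f5, 931f5b9, a656ee1, bc051bc, f591e19}.
Reachable from 5b7d8d4: {15b6c13, 1ab6ddb, 2c9b3d3, 3b12c76, 4f9f8be, 5b7d8d4, 7c0b33a, 80c06f5, 931f5b9, a656ee1, bc051bc, f591e19}.
Only in bc051bc's history (ahead): {} — 0.
Only in 5b7d8d4's history (behind): {3b12c76, 5b7d8d4} — 2.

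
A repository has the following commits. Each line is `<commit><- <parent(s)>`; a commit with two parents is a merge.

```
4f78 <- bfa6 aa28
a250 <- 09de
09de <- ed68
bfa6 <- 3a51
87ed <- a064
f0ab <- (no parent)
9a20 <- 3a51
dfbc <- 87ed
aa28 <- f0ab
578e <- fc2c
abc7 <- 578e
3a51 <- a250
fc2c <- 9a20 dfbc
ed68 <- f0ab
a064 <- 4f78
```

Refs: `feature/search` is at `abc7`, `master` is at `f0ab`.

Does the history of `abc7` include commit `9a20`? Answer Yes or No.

Yes

Ancestors of abc7 (commits reachable by following parents): {09de, 3a51, 4f78, 578e, 87ed, 9a20, a064, a250, aa28, abc7, bfa6, dfbc, ed68, f0ab, fc2c}.
9a20 is in that set, so it is an ancestor of abc7.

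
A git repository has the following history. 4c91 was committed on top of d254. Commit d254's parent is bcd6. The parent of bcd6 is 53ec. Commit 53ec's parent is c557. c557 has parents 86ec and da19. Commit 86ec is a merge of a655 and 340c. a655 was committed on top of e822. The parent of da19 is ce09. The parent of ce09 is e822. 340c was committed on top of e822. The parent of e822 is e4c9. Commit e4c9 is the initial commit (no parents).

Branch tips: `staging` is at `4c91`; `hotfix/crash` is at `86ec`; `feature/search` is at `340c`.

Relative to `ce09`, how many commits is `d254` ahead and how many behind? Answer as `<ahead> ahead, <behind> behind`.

8 ahead, 0 behind

Reachable from d254: {340c, 53ec, 86ec, a655, bcd6, c557, ce09, d254, da19, e4c9, e822}.
Reachable from ce09: {ce09, e4c9, e822}.
Only in d254's history (ahead): {340c, 53ec, 86ec, a655, bcd6, c557, d254, da19} — 8.
Only in ce09's history (behind): {} — 0.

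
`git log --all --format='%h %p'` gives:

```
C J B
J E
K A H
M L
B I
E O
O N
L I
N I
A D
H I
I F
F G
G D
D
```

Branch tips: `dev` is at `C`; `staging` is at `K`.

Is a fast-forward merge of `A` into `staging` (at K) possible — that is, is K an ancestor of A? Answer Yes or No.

A fast-forward from K to A is possible iff K is an ancestor of A.
Ancestors of A: {A, D}.
K is not among them, so fast-forward is not possible.

No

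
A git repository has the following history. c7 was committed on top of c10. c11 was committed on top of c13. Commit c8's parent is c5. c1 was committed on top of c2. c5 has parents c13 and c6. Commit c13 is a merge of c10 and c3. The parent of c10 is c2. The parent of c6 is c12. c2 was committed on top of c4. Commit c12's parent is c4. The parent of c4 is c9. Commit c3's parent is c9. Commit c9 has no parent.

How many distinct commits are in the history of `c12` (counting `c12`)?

3

Walking parent pointers from c12: reachable set = {c12, c4, c9}.
That is 3 commits.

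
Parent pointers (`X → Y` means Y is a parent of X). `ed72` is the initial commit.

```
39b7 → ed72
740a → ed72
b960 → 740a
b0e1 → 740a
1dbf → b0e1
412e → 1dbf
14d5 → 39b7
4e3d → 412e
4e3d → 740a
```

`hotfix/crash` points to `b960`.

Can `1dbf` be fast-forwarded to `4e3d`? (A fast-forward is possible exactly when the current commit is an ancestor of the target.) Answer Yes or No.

A fast-forward from 1dbf to 4e3d is possible iff 1dbf is an ancestor of 4e3d.
Ancestors of 4e3d: {1dbf, 412e, 4e3d, 740a, b0e1, ed72}.
1dbf is among them, so fast-forward is possible.

Yes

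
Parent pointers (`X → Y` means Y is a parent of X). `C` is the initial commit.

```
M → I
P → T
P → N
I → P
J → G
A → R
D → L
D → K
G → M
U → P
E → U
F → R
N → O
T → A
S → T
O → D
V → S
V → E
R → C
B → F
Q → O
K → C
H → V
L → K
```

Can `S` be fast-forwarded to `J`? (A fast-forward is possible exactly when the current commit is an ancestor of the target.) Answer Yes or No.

No

A fast-forward from S to J is possible iff S is an ancestor of J.
Ancestors of J: {A, C, D, G, I, J, K, L, M, N, O, P, R, T}.
S is not among them, so fast-forward is not possible.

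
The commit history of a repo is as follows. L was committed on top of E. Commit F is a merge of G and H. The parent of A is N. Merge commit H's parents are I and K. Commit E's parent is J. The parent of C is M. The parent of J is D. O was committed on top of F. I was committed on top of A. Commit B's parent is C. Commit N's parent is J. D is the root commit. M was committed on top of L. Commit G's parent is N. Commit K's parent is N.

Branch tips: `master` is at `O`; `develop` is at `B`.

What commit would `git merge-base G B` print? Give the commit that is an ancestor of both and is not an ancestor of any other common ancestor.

Ancestors of G: {D, G, J, N}.
Ancestors of B: {B, C, D, E, J, L, M}.
Common ancestors: {D, J}.
Among these, J is not an ancestor of any other common ancestor — it is the merge base.

J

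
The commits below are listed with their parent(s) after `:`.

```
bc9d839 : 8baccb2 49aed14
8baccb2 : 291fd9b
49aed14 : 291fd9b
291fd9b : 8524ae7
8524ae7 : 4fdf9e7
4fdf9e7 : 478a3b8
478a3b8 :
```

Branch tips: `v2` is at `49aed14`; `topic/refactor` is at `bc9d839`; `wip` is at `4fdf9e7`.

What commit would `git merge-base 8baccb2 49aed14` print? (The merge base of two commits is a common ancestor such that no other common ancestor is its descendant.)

291fd9b

Ancestors of 8baccb2: {291fd9b, 478a3b8, 4fdf9e7, 8524ae7, 8baccb2}.
Ancestors of 49aed14: {291fd9b, 478a3b8, 49aed14, 4fdf9e7, 8524ae7}.
Common ancestors: {291fd9b, 478a3b8, 4fdf9e7, 8524ae7}.
Among these, 291fd9b is not an ancestor of any other common ancestor — it is the merge base.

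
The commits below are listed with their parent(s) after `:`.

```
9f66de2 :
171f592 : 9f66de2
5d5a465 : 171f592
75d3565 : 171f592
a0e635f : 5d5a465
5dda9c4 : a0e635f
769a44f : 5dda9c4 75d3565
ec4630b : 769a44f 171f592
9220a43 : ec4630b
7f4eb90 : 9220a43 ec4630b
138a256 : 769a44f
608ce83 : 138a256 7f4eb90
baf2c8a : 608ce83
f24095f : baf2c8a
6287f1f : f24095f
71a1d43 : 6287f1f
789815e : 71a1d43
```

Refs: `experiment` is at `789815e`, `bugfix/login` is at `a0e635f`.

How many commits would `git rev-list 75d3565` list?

Walking parent pointers from 75d3565: reachable set = {171f592, 75d3565, 9f66de2}.
That is 3 commits.

3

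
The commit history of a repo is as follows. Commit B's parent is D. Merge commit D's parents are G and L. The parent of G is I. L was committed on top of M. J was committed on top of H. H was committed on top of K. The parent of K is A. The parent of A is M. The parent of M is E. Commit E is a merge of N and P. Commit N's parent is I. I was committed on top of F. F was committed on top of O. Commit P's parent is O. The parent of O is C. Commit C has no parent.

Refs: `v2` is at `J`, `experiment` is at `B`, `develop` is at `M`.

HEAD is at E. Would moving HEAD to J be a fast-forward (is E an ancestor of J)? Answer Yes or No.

Yes

A fast-forward from E to J is possible iff E is an ancestor of J.
Ancestors of J: {A, C, E, F, H, I, J, K, M, N, O, P}.
E is among them, so fast-forward is possible.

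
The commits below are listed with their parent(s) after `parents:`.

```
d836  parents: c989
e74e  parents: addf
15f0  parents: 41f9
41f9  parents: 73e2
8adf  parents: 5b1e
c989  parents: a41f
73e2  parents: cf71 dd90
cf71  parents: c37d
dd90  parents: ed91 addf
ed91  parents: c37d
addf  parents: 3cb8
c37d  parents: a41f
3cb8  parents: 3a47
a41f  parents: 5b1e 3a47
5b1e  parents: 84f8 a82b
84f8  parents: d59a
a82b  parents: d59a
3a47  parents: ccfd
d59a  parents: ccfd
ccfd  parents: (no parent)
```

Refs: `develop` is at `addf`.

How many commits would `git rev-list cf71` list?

9

Walking parent pointers from cf71: reachable set = {3a47, 5b1e, 84f8, a41f, a82b, c37d, ccfd, cf71, d59a}.
That is 9 commits.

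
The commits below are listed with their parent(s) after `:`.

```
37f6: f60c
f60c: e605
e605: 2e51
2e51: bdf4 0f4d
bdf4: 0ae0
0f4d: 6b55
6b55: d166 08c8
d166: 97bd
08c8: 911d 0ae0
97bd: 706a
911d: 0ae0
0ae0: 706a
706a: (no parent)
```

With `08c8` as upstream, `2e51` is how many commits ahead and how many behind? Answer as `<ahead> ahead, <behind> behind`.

Reachable from 2e51: {08c8, 0ae0, 0f4d, 2e51, 6b55, 706a, 911d, 97bd, bdf4, d166}.
Reachable from 08c8: {08c8, 0ae0, 706a, 911d}.
Only in 2e51's history (ahead): {0f4d, 2e51, 6b55, 97bd, bdf4, d166} — 6.
Only in 08c8's history (behind): {} — 0.

6 ahead, 0 behind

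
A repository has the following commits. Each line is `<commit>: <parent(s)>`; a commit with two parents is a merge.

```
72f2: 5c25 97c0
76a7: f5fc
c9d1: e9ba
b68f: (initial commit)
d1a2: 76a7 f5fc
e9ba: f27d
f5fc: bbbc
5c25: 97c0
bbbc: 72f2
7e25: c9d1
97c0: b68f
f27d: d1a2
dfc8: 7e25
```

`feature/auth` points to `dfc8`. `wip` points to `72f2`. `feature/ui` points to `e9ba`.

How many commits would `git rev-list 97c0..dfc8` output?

11

Reachable from dfc8: {5c25, 72f2, 76a7, 7e25, 97c0, b68f, bbbc, c9d1, d1a2, dfc8, e9ba, f27d, f5fc}.
Reachable from 97c0: {97c0, b68f}.
In dfc8's history but not 97c0's: {5c25, 72f2, 76a7, 7e25, bbbc, c9d1, d1a2, dfc8, e9ba, f27d, f5fc} — 11 commits.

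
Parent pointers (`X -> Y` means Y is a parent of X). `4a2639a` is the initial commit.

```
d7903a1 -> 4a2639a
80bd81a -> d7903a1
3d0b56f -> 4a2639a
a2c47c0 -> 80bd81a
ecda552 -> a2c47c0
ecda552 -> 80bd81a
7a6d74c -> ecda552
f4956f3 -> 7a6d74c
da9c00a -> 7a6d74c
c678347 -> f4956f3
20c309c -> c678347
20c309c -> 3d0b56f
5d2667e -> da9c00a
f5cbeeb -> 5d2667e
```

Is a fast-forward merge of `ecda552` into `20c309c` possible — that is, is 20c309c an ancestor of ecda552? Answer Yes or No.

A fast-forward from 20c309c to ecda552 is possible iff 20c309c is an ancestor of ecda552.
Ancestors of ecda552: {4a2639a, 80bd81a, a2c47c0, d7903a1, ecda552}.
20c309c is not among them, so fast-forward is not possible.

No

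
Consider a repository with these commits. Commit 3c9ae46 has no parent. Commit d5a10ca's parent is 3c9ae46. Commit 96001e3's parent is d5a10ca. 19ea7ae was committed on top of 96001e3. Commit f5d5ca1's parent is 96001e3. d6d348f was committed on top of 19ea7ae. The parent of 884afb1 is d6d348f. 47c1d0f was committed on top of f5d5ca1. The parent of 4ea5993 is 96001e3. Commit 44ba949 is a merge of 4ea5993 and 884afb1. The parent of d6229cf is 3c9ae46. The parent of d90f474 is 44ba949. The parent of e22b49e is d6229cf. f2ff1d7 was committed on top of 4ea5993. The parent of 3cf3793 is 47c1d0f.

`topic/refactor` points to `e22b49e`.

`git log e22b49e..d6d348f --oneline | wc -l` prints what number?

Reachable from d6d348f: {19ea7ae, 3c9ae46, 96001e3, d5a10ca, d6d348f}.
Reachable from e22b49e: {3c9ae46, d6229cf, e22b49e}.
In d6d348f's history but not e22b49e's: {19ea7ae, 96001e3, d5a10ca, d6d348f} — 4 commits.

4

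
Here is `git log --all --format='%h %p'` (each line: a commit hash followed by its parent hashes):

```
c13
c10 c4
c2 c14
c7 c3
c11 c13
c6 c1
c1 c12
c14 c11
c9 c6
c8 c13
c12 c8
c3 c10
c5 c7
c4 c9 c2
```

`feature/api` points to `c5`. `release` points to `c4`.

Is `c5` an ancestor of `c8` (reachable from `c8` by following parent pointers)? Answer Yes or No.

Ancestors of c8: {c13, c8}.
c5 is not in that set, so it is not an ancestor of c8.

No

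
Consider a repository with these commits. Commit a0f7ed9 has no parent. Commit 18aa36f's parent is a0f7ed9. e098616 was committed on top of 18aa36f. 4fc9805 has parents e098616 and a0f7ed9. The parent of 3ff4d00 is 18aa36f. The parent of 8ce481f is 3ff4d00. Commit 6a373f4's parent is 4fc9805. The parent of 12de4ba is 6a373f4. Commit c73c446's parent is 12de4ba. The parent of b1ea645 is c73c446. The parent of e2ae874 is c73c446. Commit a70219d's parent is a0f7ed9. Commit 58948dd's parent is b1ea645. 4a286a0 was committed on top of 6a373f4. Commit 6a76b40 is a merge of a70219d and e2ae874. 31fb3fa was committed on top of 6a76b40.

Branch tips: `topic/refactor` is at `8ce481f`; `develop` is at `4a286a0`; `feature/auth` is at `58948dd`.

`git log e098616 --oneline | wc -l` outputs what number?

Walking parent pointers from e098616: reachable set = {18aa36f, a0f7ed9, e098616}.
That is 3 commits.

3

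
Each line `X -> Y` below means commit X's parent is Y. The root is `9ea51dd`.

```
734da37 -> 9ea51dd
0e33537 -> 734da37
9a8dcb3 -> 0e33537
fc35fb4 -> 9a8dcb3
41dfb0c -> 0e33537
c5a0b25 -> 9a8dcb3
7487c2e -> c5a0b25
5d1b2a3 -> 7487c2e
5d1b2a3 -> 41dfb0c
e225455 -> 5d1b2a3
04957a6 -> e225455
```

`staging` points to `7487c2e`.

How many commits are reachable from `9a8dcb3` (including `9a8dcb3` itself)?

4

Walking parent pointers from 9a8dcb3: reachable set = {0e33537, 734da37, 9a8dcb3, 9ea51dd}.
That is 4 commits.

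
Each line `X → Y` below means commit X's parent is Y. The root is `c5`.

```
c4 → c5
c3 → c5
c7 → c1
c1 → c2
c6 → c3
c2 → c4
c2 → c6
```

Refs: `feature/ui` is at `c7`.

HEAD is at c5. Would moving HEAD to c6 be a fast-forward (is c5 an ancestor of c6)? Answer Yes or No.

Yes

A fast-forward from c5 to c6 is possible iff c5 is an ancestor of c6.
Ancestors of c6: {c3, c5, c6}.
c5 is among them, so fast-forward is possible.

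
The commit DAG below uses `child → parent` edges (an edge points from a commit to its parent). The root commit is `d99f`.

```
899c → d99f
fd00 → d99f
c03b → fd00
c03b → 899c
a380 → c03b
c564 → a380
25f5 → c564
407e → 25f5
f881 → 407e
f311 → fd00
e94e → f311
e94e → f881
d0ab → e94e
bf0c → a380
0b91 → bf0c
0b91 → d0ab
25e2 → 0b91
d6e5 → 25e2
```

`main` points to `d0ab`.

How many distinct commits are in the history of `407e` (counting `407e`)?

8

Walking parent pointers from 407e: reachable set = {25f5, 407e, 899c, a380, c03b, c564, d99f, fd00}.
That is 8 commits.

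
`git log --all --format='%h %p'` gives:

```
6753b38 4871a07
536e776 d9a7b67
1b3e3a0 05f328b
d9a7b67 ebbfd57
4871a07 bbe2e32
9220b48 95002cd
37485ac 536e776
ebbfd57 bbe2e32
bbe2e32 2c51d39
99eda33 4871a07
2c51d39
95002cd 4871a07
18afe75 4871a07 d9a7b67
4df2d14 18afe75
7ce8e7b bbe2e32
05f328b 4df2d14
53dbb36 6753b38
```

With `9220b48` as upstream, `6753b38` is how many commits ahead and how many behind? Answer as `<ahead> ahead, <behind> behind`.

1 ahead, 2 behind

Reachable from 6753b38: {2c51d39, 4871a07, 6753b38, bbe2e32}.
Reachable from 9220b48: {2c51d39, 4871a07, 9220b48, 95002cd, bbe2e32}.
Only in 6753b38's history (ahead): {6753b38} — 1.
Only in 9220b48's history (behind): {9220b48, 95002cd} — 2.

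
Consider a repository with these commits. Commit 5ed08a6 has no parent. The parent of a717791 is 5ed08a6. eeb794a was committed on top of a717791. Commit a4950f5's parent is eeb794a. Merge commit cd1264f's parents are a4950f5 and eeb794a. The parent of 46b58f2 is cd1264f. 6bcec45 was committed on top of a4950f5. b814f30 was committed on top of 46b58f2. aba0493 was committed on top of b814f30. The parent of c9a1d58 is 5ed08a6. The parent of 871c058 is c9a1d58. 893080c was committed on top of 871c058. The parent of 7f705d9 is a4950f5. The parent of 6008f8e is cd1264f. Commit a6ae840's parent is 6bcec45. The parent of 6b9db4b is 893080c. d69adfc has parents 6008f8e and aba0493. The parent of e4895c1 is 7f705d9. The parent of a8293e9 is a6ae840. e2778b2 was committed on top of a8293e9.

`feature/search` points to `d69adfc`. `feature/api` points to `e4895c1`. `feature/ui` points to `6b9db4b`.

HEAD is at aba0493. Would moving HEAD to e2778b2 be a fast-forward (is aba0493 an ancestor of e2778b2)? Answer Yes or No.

A fast-forward from aba0493 to e2778b2 is possible iff aba0493 is an ancestor of e2778b2.
Ancestors of e2778b2: {5ed08a6, 6bcec45, a4950f5, a6ae840, a717791, a8293e9, e2778b2, eeb794a}.
aba0493 is not among them, so fast-forward is not possible.

No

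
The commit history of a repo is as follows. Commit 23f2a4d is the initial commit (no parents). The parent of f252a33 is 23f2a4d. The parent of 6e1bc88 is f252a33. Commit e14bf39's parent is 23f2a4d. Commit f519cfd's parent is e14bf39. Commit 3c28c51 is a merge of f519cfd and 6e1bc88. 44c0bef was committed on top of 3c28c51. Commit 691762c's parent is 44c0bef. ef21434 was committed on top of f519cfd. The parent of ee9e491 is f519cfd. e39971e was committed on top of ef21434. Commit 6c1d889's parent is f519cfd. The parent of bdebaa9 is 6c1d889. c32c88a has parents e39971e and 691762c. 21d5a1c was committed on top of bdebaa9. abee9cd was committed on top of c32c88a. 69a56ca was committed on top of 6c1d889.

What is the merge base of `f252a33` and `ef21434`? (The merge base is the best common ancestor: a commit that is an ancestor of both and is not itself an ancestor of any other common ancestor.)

23f2a4d

Ancestors of f252a33: {23f2a4d, f252a33}.
Ancestors of ef21434: {23f2a4d, e14bf39, ef21434, f519cfd}.
Common ancestors: {23f2a4d}.
The only common ancestor is 23f2a4d, so it is the merge base.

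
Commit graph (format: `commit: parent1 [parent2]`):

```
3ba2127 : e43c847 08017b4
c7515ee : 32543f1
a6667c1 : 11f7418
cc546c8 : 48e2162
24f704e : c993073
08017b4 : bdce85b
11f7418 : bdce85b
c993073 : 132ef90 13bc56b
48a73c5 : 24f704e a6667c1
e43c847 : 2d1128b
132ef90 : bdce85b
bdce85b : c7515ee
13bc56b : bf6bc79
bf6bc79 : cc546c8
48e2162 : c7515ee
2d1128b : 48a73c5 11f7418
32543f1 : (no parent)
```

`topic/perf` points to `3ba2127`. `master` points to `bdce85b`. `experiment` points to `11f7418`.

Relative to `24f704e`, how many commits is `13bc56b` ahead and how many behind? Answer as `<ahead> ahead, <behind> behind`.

Reachable from 13bc56b: {13bc56b, 32543f1, 48e2162, bf6bc79, c7515ee, cc546c8}.
Reachable from 24f704e: {132ef90, 13bc56b, 24f704e, 32543f1, 48e2162, bdce85b, bf6bc79, c7515ee, c993073, cc546c8}.
Only in 13bc56b's history (ahead): {} — 0.
Only in 24f704e's history (behind): {132ef90, 24f704e, bdce85b, c993073} — 4.

0 ahead, 4 behind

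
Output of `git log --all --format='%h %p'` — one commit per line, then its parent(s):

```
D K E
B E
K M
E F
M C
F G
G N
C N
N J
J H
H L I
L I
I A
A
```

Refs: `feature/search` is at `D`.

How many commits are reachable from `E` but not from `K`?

Reachable from E: {A, E, F, G, H, I, J, L, N}.
Reachable from K: {A, C, H, I, J, K, L, M, N}.
In E's history but not K's: {E, F, G} — 3 commits.

3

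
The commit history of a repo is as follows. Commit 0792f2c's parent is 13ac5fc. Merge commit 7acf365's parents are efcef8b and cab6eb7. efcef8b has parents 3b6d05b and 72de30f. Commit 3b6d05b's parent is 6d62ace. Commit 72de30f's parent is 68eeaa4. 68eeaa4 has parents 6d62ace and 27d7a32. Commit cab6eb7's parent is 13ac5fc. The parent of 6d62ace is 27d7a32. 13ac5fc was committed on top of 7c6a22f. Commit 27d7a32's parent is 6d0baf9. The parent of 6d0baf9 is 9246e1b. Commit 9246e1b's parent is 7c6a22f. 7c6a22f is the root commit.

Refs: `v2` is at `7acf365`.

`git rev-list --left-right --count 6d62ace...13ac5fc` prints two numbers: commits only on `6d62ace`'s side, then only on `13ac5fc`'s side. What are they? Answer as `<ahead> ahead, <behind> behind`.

Reachable from 6d62ace: {27d7a32, 6d0baf9, 6d62ace, 7c6a22f, 9246e1b}.
Reachable from 13ac5fc: {13ac5fc, 7c6a22f}.
Only in 6d62ace's history (ahead): {27d7a32, 6d0baf9, 6d62ace, 9246e1b} — 4.
Only in 13ac5fc's history (behind): {13ac5fc} — 1.

4 ahead, 1 behind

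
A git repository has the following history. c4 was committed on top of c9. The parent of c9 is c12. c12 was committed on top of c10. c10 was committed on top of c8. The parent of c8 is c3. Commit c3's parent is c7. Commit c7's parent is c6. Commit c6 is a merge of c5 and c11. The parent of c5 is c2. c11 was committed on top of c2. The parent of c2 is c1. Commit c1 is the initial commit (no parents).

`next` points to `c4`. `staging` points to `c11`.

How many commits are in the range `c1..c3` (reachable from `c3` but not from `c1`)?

Reachable from c3: {c1, c11, c2, c3, c5, c6, c7}.
Reachable from c1: {c1}.
In c3's history but not c1's: {c11, c2, c3, c5, c6, c7} — 6 commits.

6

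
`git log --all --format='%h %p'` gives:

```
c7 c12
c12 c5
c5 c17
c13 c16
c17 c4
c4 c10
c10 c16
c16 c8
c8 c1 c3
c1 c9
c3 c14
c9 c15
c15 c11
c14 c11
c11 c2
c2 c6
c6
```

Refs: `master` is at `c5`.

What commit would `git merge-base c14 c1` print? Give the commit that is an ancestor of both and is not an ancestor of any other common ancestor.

c11

Ancestors of c14: {c11, c14, c2, c6}.
Ancestors of c1: {c1, c11, c15, c2, c6, c9}.
Common ancestors: {c11, c2, c6}.
Among these, c11 is not an ancestor of any other common ancestor — it is the merge base.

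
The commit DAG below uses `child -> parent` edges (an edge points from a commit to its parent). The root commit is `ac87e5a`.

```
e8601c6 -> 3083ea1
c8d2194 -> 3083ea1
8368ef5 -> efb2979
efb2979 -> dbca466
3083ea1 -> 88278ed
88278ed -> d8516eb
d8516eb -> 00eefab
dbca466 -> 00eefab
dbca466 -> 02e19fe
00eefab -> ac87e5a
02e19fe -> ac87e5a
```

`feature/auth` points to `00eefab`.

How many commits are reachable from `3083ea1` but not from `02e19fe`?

Reachable from 3083ea1: {00eefab, 3083ea1, 88278ed, ac87e5a, d8516eb}.
Reachable from 02e19fe: {02e19fe, ac87e5a}.
In 3083ea1's history but not 02e19fe's: {00eefab, 3083ea1, 88278ed, d8516eb} — 4 commits.

4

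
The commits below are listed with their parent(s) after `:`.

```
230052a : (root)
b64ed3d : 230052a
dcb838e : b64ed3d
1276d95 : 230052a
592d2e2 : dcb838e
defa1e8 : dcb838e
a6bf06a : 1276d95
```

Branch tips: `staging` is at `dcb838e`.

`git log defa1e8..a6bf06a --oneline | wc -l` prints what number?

Reachable from a6bf06a: {1276d95, 230052a, a6bf06a}.
Reachable from defa1e8: {230052a, b64ed3d, dcb838e, defa1e8}.
In a6bf06a's history but not defa1e8's: {1276d95, a6bf06a} — 2 commits.

2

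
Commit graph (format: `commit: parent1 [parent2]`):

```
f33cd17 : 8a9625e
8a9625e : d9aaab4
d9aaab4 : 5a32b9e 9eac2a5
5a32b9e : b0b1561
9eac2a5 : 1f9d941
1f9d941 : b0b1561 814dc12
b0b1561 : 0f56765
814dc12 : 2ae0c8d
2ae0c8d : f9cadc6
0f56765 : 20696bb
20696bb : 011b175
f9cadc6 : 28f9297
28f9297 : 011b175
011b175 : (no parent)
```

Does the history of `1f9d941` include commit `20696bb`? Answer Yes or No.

Yes

Ancestors of 1f9d941 (commits reachable by following parents): {011b175, 0f56765, 1f9d941, 20696bb, 28f9297, 2ae0c8d, 814dc12, b0b1561, f9cadc6}.
20696bb is in that set, so it is an ancestor of 1f9d941.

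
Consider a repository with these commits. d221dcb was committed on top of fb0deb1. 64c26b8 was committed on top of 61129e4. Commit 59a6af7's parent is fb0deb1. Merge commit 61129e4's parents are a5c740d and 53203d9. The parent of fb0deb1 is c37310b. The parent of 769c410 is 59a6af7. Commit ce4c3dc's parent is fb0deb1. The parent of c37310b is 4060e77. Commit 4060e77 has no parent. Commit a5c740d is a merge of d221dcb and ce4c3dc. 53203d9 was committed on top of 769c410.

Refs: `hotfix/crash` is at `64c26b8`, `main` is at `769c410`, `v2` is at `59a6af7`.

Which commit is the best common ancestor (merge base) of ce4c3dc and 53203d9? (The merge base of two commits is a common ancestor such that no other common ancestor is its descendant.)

Ancestors of ce4c3dc: {4060e77, c37310b, ce4c3dc, fb0deb1}.
Ancestors of 53203d9: {4060e77, 53203d9, 59a6af7, 769c410, c37310b, fb0deb1}.
Common ancestors: {4060e77, c37310b, fb0deb1}.
Among these, fb0deb1 is not an ancestor of any other common ancestor — it is the merge base.

fb0deb1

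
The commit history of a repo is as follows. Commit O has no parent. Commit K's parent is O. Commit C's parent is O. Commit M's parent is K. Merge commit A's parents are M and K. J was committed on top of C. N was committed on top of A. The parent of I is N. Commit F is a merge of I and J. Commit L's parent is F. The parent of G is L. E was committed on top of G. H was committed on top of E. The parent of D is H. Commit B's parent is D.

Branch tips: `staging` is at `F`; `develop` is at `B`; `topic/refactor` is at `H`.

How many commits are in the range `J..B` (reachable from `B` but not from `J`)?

12

Reachable from B: {A, B, C, D, E, F, G, H, I, J, K, L, M, N, O}.
Reachable from J: {C, J, O}.
In B's history but not J's: {A, B, D, E, F, G, H, I, K, L, M, N} — 12 commits.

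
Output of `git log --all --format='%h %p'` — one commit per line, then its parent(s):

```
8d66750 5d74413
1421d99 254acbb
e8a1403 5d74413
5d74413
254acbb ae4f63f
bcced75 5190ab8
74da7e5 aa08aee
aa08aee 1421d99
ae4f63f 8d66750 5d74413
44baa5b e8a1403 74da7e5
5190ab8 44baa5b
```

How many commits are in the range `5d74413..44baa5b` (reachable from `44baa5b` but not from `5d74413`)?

8

Reachable from 44baa5b: {1421d99, 254acbb, 44baa5b, 5d74413, 74da7e5, 8d66750, aa08aee, ae4f63f, e8a1403}.
Reachable from 5d74413: {5d74413}.
In 44baa5b's history but not 5d74413's: {1421d99, 254acbb, 44baa5b, 74da7e5, 8d66750, aa08aee, ae4f63f, e8a1403} — 8 commits.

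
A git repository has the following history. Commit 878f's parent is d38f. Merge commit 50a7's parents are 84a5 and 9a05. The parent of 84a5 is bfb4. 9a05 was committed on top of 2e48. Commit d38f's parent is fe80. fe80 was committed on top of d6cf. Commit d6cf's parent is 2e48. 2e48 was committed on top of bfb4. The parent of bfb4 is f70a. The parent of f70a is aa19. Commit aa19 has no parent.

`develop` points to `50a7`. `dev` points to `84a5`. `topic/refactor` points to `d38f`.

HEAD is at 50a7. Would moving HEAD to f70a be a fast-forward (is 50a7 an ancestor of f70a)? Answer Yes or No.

A fast-forward from 50a7 to f70a is possible iff 50a7 is an ancestor of f70a.
Ancestors of f70a: {aa19, f70a}.
50a7 is not among them, so fast-forward is not possible.

No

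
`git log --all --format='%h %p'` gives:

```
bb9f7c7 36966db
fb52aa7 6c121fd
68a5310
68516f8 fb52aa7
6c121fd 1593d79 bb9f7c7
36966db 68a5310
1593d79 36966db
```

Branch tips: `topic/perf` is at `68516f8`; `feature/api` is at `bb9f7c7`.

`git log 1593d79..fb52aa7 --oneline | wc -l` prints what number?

3

Reachable from fb52aa7: {1593d79, 36966db, 68a5310, 6c121fd, bb9f7c7, fb52aa7}.
Reachable from 1593d79: {1593d79, 36966db, 68a5310}.
In fb52aa7's history but not 1593d79's: {6c121fd, bb9f7c7, fb52aa7} — 3 commits.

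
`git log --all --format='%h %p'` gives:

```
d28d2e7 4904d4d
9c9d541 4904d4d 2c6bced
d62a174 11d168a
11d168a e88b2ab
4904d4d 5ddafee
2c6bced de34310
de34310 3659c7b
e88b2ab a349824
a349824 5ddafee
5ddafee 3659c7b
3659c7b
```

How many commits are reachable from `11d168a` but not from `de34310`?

4

Reachable from 11d168a: {11d168a, 3659c7b, 5ddafee, a349824, e88b2ab}.
Reachable from de34310: {3659c7b, de34310}.
In 11d168a's history but not de34310's: {11d168a, 5ddafee, a349824, e88b2ab} — 4 commits.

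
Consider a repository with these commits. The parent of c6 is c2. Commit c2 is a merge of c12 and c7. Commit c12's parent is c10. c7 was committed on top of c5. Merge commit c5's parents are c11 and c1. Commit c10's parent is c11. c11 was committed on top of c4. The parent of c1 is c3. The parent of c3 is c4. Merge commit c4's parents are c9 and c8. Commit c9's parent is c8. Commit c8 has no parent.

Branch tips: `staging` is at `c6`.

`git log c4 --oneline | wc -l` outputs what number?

3

Walking parent pointers from c4: reachable set = {c4, c8, c9}.
That is 3 commits.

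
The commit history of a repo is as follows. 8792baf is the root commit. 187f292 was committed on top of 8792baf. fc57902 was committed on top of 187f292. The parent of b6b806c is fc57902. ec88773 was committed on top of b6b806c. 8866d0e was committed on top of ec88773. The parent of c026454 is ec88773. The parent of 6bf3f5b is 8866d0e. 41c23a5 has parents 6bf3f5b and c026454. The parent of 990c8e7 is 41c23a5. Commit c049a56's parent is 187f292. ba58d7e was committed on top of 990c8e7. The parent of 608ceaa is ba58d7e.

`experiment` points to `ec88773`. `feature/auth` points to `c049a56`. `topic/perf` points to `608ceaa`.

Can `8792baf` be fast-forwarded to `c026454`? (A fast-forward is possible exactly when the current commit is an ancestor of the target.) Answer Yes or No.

A fast-forward from 8792baf to c026454 is possible iff 8792baf is an ancestor of c026454.
Ancestors of c026454: {187f292, 8792baf, b6b806c, c026454, ec88773, fc57902}.
8792baf is among them, so fast-forward is possible.

Yes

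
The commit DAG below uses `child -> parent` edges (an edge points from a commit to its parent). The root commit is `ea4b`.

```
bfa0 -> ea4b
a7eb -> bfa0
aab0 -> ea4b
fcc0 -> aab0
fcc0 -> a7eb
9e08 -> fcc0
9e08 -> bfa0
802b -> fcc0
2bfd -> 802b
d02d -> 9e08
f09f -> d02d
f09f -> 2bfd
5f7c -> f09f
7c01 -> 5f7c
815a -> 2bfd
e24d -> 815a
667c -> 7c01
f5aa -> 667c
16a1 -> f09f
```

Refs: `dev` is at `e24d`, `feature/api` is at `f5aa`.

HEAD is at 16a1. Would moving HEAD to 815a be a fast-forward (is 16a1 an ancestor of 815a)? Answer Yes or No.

No

A fast-forward from 16a1 to 815a is possible iff 16a1 is an ancestor of 815a.
Ancestors of 815a: {2bfd, 802b, 815a, a7eb, aab0, bfa0, ea4b, fcc0}.
16a1 is not among them, so fast-forward is not possible.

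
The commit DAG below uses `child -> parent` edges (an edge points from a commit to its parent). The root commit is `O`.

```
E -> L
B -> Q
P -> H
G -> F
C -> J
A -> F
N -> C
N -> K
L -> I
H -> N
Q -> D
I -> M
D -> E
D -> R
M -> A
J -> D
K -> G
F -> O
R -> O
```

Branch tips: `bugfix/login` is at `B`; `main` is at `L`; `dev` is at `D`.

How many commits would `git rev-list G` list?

Walking parent pointers from G: reachable set = {F, G, O}.
That is 3 commits.

3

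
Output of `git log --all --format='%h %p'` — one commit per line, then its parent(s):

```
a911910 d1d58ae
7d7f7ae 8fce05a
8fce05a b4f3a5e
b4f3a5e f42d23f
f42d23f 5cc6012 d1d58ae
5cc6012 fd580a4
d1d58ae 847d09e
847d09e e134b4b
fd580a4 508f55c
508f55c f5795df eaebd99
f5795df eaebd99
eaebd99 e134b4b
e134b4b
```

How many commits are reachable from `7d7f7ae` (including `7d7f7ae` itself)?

Walking parent pointers from 7d7f7ae: reachable set = {508f55c, 5cc6012, 7d7f7ae, 847d09e, 8fce05a, b4f3a5e, d1d58ae, e134b4b, eaebd99, f42d23f, f5795df, fd580a4}.
That is 12 commits.

12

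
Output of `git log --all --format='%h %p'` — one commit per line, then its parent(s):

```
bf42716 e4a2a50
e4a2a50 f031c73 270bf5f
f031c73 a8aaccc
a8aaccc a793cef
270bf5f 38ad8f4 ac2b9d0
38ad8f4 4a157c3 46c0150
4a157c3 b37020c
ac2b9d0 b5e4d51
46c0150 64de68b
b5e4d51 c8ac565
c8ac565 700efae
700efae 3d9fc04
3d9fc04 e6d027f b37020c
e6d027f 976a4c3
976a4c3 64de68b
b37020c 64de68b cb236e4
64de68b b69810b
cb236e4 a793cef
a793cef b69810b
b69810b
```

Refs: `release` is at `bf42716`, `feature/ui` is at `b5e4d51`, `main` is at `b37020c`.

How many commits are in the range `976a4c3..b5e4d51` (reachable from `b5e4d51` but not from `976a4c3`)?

8

Reachable from b5e4d51: {3d9fc04, 64de68b, 700efae, 976a4c3, a793cef, b37020c, b5e4d51, b69810b, c8ac565, cb236e4, e6d027f}.
Reachable from 976a4c3: {64de68b, 976a4c3, b69810b}.
In b5e4d51's history but not 976a4c3's: {3d9fc04, 700efae, a793cef, b37020c, b5e4d51, c8ac565, cb236e4, e6d027f} — 8 commits.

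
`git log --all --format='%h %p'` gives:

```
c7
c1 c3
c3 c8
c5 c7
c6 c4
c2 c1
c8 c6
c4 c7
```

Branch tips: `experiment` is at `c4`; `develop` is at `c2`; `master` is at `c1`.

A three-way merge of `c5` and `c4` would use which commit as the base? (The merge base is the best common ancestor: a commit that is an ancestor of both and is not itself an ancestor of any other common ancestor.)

Ancestors of c5: {c5, c7}.
Ancestors of c4: {c4, c7}.
Common ancestors: {c7}.
The only common ancestor is c7, so it is the merge base.

c7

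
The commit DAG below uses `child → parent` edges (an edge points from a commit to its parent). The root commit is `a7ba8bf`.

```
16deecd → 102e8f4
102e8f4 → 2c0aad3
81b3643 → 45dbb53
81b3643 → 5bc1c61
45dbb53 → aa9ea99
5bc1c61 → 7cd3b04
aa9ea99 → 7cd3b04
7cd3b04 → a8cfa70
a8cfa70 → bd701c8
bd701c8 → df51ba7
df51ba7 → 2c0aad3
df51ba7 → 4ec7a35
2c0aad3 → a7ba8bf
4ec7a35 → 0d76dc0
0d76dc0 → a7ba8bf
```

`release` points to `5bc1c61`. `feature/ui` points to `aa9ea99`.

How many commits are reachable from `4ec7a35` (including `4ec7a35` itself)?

3

Walking parent pointers from 4ec7a35: reachable set = {0d76dc0, 4ec7a35, a7ba8bf}.
That is 3 commits.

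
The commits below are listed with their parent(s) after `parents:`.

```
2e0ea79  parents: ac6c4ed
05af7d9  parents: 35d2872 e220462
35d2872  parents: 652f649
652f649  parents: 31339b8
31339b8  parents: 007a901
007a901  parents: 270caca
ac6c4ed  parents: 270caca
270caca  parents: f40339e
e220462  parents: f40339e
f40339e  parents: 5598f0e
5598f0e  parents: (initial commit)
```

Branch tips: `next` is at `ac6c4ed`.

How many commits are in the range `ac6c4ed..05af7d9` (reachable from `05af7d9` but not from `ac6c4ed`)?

6

Reachable from 05af7d9: {007a901, 05af7d9, 270caca, 31339b8, 35d2872, 5598f0e, 652f649, e220462, f40339e}.
Reachable from ac6c4ed: {270caca, 5598f0e, ac6c4ed, f40339e}.
In 05af7d9's history but not ac6c4ed's: {007a901, 05af7d9, 31339b8, 35d2872, 652f649, e220462} — 6 commits.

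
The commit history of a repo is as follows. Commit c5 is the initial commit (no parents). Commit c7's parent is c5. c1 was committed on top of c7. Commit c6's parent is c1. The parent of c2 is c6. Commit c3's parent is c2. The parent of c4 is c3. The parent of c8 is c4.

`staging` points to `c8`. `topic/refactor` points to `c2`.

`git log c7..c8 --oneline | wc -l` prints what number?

6

Reachable from c8: {c1, c2, c3, c4, c5, c6, c7, c8}.
Reachable from c7: {c5, c7}.
In c8's history but not c7's: {c1, c2, c3, c4, c6, c8} — 6 commits.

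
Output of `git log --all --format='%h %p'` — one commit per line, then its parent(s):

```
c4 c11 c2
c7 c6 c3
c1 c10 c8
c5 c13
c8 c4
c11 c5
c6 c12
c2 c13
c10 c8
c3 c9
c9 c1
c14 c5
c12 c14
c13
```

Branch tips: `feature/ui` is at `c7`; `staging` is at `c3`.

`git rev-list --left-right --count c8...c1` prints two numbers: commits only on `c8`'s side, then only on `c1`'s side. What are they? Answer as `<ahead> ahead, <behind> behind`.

Reachable from c8: {c11, c13, c2, c4, c5, c8}.
Reachable from c1: {c1, c10, c11, c13, c2, c4, c5, c8}.
Only in c8's history (ahead): {} — 0.
Only in c1's history (behind): {c1, c10} — 2.

0 ahead, 2 behind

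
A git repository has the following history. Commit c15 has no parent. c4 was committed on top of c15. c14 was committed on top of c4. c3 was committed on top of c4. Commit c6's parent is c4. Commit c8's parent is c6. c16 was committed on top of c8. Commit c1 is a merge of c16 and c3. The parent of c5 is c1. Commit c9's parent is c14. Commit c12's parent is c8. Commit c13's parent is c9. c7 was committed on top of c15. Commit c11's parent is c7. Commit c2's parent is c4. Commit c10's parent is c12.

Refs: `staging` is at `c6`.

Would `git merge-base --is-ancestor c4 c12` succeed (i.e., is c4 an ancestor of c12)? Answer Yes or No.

Yes

Ancestors of c12 (commits reachable by following parents): {c12, c15, c4, c6, c8}.
c4 is in that set, so it is an ancestor of c12.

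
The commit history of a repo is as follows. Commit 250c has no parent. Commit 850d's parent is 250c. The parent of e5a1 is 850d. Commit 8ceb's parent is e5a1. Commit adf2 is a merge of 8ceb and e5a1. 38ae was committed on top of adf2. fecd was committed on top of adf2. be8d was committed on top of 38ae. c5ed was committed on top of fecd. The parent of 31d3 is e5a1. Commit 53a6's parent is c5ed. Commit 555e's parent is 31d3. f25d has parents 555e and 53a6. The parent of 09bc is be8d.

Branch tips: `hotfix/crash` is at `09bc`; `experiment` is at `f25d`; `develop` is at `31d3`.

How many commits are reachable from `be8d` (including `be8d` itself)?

Walking parent pointers from be8d: reachable set = {250c, 38ae, 850d, 8ceb, adf2, be8d, e5a1}.
That is 7 commits.

7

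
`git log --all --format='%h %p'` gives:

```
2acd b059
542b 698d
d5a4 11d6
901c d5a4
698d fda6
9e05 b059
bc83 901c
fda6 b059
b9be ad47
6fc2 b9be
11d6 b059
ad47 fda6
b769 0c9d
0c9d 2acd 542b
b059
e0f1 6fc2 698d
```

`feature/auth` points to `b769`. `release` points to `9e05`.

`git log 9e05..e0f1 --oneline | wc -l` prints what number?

6

Reachable from e0f1: {698d, 6fc2, ad47, b059, b9be, e0f1, fda6}.
Reachable from 9e05: {9e05, b059}.
In e0f1's history but not 9e05's: {698d, 6fc2, ad47, b9be, e0f1, fda6} — 6 commits.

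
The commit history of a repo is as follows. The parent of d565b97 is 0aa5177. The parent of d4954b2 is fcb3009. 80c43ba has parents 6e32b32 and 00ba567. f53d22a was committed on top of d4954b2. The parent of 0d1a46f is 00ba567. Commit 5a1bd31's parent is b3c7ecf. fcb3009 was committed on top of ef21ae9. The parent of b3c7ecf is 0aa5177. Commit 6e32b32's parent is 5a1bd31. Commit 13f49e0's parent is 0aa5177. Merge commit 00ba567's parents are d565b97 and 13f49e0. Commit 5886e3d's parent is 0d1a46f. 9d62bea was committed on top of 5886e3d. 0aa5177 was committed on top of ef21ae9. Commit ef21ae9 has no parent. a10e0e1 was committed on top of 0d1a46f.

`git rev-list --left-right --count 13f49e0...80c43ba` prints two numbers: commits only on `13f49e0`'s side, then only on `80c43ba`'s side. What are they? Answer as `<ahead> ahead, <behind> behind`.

Reachable from 13f49e0: {0aa5177, 13f49e0, ef21ae9}.
Reachable from 80c43ba: {00ba567, 0aa5177, 13f49e0, 5a1bd31, 6e32b32, 80c43ba, b3c7ecf, d565b97, ef21ae9}.
Only in 13f49e0's history (ahead): {} — 0.
Only in 80c43ba's history (behind): {00ba567, 5a1bd31, 6e32b32, 80c43ba, b3c7ecf, d565b97} — 6.

0 ahead, 6 behind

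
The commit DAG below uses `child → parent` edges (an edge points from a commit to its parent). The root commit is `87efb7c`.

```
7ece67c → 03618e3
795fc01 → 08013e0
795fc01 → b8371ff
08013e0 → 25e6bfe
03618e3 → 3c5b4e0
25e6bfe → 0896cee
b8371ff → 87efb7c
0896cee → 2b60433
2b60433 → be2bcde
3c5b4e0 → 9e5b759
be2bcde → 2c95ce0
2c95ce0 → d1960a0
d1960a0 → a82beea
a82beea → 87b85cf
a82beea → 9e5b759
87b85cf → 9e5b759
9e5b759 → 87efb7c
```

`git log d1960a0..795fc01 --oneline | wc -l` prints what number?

Reachable from 795fc01: {08013e0, 0896cee, 25e6bfe, 2b60433, 2c95ce0, 795fc01, 87b85cf, 87efb7c, 9e5b759, a82beea, b8371ff, be2bcde, d1960a0}.
Reachable from d1960a0: {87b85cf, 87efb7c, 9e5b759, a82beea, d1960a0}.
In 795fc01's history but not d1960a0's: {08013e0, 0896cee, 25e6bfe, 2b60433, 2c95ce0, 795fc01, b8371ff, be2bcde} — 8 commits.

8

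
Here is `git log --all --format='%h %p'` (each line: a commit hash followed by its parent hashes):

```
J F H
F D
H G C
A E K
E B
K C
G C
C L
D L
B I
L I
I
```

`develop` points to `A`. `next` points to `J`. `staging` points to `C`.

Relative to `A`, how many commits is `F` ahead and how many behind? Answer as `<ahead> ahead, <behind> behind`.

2 ahead, 5 behind

Reachable from F: {D, F, I, L}.
Reachable from A: {A, B, C, E, I, K, L}.
Only in F's history (ahead): {D, F} — 2.
Only in A's history (behind): {A, B, C, E, K} — 5.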